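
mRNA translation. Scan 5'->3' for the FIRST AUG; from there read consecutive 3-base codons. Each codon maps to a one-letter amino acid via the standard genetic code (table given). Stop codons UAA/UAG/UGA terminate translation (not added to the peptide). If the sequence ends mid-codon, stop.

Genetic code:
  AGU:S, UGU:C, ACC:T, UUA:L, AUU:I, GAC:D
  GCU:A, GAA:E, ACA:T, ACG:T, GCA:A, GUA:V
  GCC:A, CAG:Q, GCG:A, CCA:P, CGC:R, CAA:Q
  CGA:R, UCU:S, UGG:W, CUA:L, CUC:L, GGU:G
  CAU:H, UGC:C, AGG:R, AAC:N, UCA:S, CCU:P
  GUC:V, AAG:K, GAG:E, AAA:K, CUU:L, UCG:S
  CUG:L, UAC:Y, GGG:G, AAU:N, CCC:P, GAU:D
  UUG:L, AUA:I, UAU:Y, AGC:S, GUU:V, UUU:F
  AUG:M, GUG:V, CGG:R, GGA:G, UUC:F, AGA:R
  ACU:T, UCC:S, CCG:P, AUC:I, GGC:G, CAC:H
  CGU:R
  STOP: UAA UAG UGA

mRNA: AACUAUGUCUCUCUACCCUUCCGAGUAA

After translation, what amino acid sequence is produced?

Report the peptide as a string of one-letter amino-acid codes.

start AUG at pos 4
pos 4: AUG -> M; peptide=M
pos 7: UCU -> S; peptide=MS
pos 10: CUC -> L; peptide=MSL
pos 13: UAC -> Y; peptide=MSLY
pos 16: CCU -> P; peptide=MSLYP
pos 19: UCC -> S; peptide=MSLYPS
pos 22: GAG -> E; peptide=MSLYPSE
pos 25: UAA -> STOP

Answer: MSLYPSE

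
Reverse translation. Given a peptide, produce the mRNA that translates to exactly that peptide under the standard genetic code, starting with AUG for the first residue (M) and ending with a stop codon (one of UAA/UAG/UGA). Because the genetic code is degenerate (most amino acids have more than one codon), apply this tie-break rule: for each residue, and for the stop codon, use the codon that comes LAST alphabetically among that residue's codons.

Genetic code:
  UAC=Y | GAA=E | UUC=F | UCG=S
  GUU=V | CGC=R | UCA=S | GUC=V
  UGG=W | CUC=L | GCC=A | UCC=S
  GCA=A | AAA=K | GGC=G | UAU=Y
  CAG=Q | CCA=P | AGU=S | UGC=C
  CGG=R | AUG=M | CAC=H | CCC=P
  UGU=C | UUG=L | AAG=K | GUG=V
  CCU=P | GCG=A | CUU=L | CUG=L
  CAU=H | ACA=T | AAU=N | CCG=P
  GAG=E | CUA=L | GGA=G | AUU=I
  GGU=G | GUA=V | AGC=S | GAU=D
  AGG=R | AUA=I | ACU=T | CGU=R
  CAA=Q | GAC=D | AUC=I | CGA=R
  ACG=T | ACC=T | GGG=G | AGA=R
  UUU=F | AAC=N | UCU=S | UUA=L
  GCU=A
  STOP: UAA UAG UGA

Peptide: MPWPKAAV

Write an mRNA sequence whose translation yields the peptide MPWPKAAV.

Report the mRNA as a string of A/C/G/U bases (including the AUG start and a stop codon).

residue 1: M -> AUG (start codon)
residue 2: P codons sorted = CCA,CCC,CCG,CCU -> pick last = CCU
residue 3: W -> UGG (only codon)
residue 4: P codons sorted = CCA,CCC,CCG,CCU -> pick last = CCU
residue 5: K codons sorted = AAA,AAG -> pick last = AAG
residue 6: A codons sorted = GCA,GCC,GCG,GCU -> pick last = GCU
residue 7: A codons sorted = GCA,GCC,GCG,GCU -> pick last = GCU
residue 8: V codons sorted = GUA,GUC,GUG,GUU -> pick last = GUU
terminator: stop codons sorted = UAA,UAG,UGA -> pick last = UGA

Answer: mRNA: AUGCCUUGGCCUAAGGCUGCUGUUUGA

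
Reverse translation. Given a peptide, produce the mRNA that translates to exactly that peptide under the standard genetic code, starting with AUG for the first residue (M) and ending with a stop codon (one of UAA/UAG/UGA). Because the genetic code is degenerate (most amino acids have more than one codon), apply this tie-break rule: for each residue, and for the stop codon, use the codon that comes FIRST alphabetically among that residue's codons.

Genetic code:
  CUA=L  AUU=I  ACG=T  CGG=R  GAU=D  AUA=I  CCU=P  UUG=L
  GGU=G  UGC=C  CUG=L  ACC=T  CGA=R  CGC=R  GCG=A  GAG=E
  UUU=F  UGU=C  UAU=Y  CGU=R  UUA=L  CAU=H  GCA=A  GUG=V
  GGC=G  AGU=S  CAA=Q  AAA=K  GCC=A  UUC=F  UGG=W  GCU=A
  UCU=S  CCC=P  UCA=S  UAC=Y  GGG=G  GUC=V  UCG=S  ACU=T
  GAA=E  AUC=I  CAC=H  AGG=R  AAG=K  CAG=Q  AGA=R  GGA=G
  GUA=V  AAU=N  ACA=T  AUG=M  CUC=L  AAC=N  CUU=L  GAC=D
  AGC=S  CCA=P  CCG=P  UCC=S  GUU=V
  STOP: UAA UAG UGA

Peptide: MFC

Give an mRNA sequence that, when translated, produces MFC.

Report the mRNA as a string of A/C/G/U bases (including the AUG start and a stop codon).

Answer: mRNA: AUGUUCUGCUAA

Derivation:
residue 1: M -> AUG (start codon)
residue 2: F codons sorted = UUC,UUU -> pick first = UUC
residue 3: C codons sorted = UGC,UGU -> pick first = UGC
terminator: stop codons sorted = UAA,UAG,UGA -> pick first = UAA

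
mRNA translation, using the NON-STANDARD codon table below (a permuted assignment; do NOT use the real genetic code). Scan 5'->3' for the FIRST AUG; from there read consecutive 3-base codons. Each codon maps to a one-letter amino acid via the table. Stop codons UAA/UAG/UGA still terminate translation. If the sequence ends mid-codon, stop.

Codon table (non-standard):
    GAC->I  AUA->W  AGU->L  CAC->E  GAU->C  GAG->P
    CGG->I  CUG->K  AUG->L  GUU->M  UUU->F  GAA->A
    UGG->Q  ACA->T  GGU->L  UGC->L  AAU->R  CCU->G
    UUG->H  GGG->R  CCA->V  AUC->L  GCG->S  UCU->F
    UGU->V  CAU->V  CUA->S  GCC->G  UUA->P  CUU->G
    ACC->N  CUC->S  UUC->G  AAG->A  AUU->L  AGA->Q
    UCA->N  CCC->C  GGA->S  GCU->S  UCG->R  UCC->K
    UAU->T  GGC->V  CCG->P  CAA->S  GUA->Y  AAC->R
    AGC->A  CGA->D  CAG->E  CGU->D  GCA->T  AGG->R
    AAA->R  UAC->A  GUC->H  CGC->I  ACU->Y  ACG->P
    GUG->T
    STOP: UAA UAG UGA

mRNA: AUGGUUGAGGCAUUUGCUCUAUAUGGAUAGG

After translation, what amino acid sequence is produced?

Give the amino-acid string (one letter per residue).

start AUG at pos 0
pos 0: AUG -> L; peptide=L
pos 3: GUU -> M; peptide=LM
pos 6: GAG -> P; peptide=LMP
pos 9: GCA -> T; peptide=LMPT
pos 12: UUU -> F; peptide=LMPTF
pos 15: GCU -> S; peptide=LMPTFS
pos 18: CUA -> S; peptide=LMPTFSS
pos 21: UAU -> T; peptide=LMPTFSST
pos 24: GGA -> S; peptide=LMPTFSSTS
pos 27: UAG -> STOP

Answer: LMPTFSSTS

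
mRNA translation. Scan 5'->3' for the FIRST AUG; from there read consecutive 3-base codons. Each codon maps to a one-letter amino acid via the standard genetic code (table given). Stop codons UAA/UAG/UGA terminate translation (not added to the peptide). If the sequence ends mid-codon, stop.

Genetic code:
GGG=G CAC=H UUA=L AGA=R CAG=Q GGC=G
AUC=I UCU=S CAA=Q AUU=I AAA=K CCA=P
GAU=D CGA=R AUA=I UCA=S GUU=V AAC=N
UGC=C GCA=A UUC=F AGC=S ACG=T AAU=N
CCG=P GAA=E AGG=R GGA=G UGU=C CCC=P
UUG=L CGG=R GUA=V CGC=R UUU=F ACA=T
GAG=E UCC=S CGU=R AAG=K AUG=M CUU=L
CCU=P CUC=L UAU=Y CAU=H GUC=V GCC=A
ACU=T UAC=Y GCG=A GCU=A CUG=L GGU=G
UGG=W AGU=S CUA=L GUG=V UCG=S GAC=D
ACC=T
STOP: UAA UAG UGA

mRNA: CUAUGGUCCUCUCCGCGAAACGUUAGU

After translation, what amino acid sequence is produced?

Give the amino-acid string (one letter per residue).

start AUG at pos 2
pos 2: AUG -> M; peptide=M
pos 5: GUC -> V; peptide=MV
pos 8: CUC -> L; peptide=MVL
pos 11: UCC -> S; peptide=MVLS
pos 14: GCG -> A; peptide=MVLSA
pos 17: AAA -> K; peptide=MVLSAK
pos 20: CGU -> R; peptide=MVLSAKR
pos 23: UAG -> STOP

Answer: MVLSAKR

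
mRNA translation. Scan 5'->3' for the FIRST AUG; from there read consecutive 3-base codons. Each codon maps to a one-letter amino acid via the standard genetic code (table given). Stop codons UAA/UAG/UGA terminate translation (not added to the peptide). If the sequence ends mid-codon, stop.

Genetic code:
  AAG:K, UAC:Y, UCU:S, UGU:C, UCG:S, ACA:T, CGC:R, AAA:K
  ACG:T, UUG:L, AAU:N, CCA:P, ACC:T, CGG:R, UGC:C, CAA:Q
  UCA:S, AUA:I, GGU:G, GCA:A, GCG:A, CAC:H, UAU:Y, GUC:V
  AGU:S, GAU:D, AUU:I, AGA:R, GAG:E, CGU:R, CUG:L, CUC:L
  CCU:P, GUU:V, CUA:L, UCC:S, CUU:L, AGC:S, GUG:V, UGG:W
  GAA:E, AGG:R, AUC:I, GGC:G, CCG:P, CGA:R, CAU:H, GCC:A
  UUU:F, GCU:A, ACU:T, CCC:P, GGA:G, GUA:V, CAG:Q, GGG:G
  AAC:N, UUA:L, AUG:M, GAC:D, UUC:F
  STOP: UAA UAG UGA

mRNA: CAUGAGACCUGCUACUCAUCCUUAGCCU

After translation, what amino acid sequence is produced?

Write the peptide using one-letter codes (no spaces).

Answer: MRPATHP

Derivation:
start AUG at pos 1
pos 1: AUG -> M; peptide=M
pos 4: AGA -> R; peptide=MR
pos 7: CCU -> P; peptide=MRP
pos 10: GCU -> A; peptide=MRPA
pos 13: ACU -> T; peptide=MRPAT
pos 16: CAU -> H; peptide=MRPATH
pos 19: CCU -> P; peptide=MRPATHP
pos 22: UAG -> STOP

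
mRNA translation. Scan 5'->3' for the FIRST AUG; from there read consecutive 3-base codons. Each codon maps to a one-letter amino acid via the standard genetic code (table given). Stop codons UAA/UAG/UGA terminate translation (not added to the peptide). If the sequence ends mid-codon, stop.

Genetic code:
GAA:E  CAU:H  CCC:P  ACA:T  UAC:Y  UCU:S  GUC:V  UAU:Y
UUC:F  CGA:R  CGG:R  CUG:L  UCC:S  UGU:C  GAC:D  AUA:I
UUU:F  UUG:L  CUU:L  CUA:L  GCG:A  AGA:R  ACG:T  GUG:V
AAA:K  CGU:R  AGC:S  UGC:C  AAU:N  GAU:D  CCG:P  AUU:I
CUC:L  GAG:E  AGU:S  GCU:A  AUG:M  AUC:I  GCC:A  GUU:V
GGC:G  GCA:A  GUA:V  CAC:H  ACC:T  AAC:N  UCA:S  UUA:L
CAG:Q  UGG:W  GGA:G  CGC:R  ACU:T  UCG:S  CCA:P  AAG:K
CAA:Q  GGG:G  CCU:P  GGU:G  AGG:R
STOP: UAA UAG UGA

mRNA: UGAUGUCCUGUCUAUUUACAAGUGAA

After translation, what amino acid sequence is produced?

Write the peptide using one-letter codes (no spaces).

Answer: MSCLFTSE

Derivation:
start AUG at pos 2
pos 2: AUG -> M; peptide=M
pos 5: UCC -> S; peptide=MS
pos 8: UGU -> C; peptide=MSC
pos 11: CUA -> L; peptide=MSCL
pos 14: UUU -> F; peptide=MSCLF
pos 17: ACA -> T; peptide=MSCLFT
pos 20: AGU -> S; peptide=MSCLFTS
pos 23: GAA -> E; peptide=MSCLFTSE
pos 26: only 0 nt remain (<3), stop (end of mRNA)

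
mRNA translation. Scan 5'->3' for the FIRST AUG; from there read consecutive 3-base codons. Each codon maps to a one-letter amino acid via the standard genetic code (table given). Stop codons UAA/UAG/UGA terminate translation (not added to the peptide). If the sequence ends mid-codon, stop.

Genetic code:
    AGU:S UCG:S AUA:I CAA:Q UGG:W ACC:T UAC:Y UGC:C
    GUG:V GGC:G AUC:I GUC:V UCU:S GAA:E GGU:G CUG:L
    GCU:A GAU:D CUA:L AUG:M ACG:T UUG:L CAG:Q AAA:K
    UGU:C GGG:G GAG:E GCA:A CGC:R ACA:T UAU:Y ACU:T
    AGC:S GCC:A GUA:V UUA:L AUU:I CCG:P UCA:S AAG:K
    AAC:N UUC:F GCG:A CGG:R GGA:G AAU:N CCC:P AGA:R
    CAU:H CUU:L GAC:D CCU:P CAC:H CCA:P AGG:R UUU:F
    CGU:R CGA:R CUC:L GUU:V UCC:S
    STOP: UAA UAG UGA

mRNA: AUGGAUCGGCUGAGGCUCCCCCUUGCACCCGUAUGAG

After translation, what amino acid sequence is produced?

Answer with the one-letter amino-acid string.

Answer: MDRLRLPLAPV

Derivation:
start AUG at pos 0
pos 0: AUG -> M; peptide=M
pos 3: GAU -> D; peptide=MD
pos 6: CGG -> R; peptide=MDR
pos 9: CUG -> L; peptide=MDRL
pos 12: AGG -> R; peptide=MDRLR
pos 15: CUC -> L; peptide=MDRLRL
pos 18: CCC -> P; peptide=MDRLRLP
pos 21: CUU -> L; peptide=MDRLRLPL
pos 24: GCA -> A; peptide=MDRLRLPLA
pos 27: CCC -> P; peptide=MDRLRLPLAP
pos 30: GUA -> V; peptide=MDRLRLPLAPV
pos 33: UGA -> STOP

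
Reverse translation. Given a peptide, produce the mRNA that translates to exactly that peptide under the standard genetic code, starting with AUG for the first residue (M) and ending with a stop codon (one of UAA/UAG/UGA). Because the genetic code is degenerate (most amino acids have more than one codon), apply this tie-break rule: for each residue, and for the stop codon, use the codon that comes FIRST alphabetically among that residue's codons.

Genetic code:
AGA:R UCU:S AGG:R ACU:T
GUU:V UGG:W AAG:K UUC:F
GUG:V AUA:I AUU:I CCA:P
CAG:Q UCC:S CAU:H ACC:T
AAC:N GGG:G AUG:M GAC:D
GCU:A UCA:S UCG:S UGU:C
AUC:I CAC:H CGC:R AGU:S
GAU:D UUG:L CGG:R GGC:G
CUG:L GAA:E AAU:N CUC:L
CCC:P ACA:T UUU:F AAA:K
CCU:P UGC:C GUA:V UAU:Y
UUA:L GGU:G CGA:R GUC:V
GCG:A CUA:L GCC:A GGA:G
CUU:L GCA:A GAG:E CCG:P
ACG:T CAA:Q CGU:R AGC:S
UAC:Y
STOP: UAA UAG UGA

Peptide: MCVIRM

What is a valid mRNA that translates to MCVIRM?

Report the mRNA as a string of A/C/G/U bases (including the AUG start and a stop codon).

residue 1: M -> AUG (start codon)
residue 2: C codons sorted = UGC,UGU -> pick first = UGC
residue 3: V codons sorted = GUA,GUC,GUG,GUU -> pick first = GUA
residue 4: I codons sorted = AUA,AUC,AUU -> pick first = AUA
residue 5: R codons sorted = AGA,AGG,CGA,CGC,CGG,CGU -> pick first = AGA
residue 6: M -> AUG (only codon)
terminator: stop codons sorted = UAA,UAG,UGA -> pick first = UAA

Answer: mRNA: AUGUGCGUAAUAAGAAUGUAA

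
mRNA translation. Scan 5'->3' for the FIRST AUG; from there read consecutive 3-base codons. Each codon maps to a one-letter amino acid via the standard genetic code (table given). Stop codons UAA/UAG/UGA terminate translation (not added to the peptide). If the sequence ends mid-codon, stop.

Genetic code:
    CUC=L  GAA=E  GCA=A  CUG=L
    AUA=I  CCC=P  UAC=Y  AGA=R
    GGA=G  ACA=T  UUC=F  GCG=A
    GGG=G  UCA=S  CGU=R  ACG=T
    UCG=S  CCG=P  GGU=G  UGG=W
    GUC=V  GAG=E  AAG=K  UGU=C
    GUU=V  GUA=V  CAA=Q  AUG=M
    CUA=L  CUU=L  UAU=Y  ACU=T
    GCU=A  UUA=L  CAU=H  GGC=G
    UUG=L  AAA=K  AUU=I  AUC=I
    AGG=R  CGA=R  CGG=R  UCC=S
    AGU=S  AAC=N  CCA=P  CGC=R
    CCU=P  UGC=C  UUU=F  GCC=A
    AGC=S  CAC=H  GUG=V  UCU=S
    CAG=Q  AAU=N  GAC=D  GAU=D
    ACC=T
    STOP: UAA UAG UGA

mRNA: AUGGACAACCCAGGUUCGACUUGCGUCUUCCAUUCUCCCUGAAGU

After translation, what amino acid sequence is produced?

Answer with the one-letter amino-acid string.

Answer: MDNPGSTCVFHSP

Derivation:
start AUG at pos 0
pos 0: AUG -> M; peptide=M
pos 3: GAC -> D; peptide=MD
pos 6: AAC -> N; peptide=MDN
pos 9: CCA -> P; peptide=MDNP
pos 12: GGU -> G; peptide=MDNPG
pos 15: UCG -> S; peptide=MDNPGS
pos 18: ACU -> T; peptide=MDNPGST
pos 21: UGC -> C; peptide=MDNPGSTC
pos 24: GUC -> V; peptide=MDNPGSTCV
pos 27: UUC -> F; peptide=MDNPGSTCVF
pos 30: CAU -> H; peptide=MDNPGSTCVFH
pos 33: UCU -> S; peptide=MDNPGSTCVFHS
pos 36: CCC -> P; peptide=MDNPGSTCVFHSP
pos 39: UGA -> STOP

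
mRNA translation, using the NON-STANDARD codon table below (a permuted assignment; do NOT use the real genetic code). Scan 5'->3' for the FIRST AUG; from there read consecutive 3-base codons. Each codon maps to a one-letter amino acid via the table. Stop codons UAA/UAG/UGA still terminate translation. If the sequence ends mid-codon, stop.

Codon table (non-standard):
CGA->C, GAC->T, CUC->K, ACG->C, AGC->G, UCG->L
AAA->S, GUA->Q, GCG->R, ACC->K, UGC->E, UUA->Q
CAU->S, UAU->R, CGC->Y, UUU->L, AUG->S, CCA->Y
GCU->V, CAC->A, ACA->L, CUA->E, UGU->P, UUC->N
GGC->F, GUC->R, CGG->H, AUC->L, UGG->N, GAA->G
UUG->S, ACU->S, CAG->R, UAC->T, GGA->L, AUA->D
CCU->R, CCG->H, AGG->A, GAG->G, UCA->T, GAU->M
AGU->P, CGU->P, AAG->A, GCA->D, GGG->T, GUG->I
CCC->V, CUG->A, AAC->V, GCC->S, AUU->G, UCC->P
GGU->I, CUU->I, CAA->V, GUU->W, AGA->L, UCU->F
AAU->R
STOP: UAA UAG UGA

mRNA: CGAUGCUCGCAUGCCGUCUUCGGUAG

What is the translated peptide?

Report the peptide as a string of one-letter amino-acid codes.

start AUG at pos 2
pos 2: AUG -> S; peptide=S
pos 5: CUC -> K; peptide=SK
pos 8: GCA -> D; peptide=SKD
pos 11: UGC -> E; peptide=SKDE
pos 14: CGU -> P; peptide=SKDEP
pos 17: CUU -> I; peptide=SKDEPI
pos 20: CGG -> H; peptide=SKDEPIH
pos 23: UAG -> STOP

Answer: SKDEPIH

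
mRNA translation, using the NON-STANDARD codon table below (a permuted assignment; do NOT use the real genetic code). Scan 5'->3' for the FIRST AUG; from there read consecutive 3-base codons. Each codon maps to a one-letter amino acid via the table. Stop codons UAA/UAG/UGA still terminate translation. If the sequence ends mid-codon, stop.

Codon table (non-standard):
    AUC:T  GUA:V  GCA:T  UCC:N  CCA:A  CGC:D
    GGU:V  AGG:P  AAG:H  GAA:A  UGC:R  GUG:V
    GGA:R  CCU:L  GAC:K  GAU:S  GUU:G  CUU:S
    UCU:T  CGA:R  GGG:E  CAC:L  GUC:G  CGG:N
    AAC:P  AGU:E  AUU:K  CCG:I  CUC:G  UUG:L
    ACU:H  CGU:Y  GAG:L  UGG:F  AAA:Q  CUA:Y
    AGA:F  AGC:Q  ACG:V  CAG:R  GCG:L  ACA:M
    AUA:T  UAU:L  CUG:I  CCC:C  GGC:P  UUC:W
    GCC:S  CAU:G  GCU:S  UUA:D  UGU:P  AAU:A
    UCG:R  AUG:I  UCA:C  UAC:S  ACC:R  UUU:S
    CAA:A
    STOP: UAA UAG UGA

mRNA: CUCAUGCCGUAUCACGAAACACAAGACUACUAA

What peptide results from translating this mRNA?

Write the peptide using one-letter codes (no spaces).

Answer: IILLAMAKS

Derivation:
start AUG at pos 3
pos 3: AUG -> I; peptide=I
pos 6: CCG -> I; peptide=II
pos 9: UAU -> L; peptide=IIL
pos 12: CAC -> L; peptide=IILL
pos 15: GAA -> A; peptide=IILLA
pos 18: ACA -> M; peptide=IILLAM
pos 21: CAA -> A; peptide=IILLAMA
pos 24: GAC -> K; peptide=IILLAMAK
pos 27: UAC -> S; peptide=IILLAMAKS
pos 30: UAA -> STOP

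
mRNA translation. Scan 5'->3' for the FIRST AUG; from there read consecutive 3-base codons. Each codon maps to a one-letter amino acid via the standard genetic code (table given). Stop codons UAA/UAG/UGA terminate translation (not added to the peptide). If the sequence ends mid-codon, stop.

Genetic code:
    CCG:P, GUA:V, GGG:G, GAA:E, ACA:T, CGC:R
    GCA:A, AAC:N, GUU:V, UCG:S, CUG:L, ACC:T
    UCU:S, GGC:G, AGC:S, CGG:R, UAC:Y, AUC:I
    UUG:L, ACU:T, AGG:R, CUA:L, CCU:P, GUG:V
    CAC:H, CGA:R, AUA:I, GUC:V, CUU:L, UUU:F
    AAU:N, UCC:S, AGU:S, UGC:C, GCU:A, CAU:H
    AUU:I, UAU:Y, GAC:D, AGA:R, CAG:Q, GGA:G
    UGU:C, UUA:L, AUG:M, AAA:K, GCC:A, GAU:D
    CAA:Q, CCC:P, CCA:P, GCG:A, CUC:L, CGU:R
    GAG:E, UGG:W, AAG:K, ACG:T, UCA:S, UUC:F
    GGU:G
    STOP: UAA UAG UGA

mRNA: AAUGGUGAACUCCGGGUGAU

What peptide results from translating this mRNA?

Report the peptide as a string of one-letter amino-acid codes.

start AUG at pos 1
pos 1: AUG -> M; peptide=M
pos 4: GUG -> V; peptide=MV
pos 7: AAC -> N; peptide=MVN
pos 10: UCC -> S; peptide=MVNS
pos 13: GGG -> G; peptide=MVNSG
pos 16: UGA -> STOP

Answer: MVNSG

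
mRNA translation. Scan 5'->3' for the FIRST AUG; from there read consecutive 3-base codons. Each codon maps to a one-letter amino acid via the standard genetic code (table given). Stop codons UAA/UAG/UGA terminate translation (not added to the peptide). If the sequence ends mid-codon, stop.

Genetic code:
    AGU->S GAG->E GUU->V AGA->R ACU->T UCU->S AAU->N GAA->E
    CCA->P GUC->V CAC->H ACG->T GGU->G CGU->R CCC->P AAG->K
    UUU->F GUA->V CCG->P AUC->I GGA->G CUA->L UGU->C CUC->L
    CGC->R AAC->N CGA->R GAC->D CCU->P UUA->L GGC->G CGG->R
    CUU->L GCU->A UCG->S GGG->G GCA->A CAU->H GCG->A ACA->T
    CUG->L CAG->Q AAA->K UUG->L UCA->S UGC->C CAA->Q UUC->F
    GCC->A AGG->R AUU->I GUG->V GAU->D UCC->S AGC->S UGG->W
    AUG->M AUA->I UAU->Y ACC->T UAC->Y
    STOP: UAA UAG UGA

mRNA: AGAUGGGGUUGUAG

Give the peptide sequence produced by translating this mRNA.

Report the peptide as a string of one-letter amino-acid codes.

Answer: MGL

Derivation:
start AUG at pos 2
pos 2: AUG -> M; peptide=M
pos 5: GGG -> G; peptide=MG
pos 8: UUG -> L; peptide=MGL
pos 11: UAG -> STOP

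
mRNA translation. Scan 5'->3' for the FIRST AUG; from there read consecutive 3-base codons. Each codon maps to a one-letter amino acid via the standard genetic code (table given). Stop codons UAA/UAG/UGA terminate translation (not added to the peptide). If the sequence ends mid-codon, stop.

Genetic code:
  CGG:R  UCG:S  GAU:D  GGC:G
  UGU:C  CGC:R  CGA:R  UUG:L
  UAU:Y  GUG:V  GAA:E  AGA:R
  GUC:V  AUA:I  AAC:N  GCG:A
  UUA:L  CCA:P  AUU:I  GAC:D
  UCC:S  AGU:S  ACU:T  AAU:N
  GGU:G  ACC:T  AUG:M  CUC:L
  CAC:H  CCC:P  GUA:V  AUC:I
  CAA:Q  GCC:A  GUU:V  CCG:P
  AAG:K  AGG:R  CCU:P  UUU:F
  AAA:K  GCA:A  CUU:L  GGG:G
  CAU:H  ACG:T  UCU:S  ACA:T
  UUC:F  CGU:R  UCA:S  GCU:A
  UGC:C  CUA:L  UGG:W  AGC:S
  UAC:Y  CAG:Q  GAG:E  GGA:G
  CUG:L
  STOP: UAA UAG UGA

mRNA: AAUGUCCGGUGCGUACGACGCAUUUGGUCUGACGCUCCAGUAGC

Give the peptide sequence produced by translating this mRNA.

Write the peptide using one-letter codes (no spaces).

Answer: MSGAYDAFGLTLQ

Derivation:
start AUG at pos 1
pos 1: AUG -> M; peptide=M
pos 4: UCC -> S; peptide=MS
pos 7: GGU -> G; peptide=MSG
pos 10: GCG -> A; peptide=MSGA
pos 13: UAC -> Y; peptide=MSGAY
pos 16: GAC -> D; peptide=MSGAYD
pos 19: GCA -> A; peptide=MSGAYDA
pos 22: UUU -> F; peptide=MSGAYDAF
pos 25: GGU -> G; peptide=MSGAYDAFG
pos 28: CUG -> L; peptide=MSGAYDAFGL
pos 31: ACG -> T; peptide=MSGAYDAFGLT
pos 34: CUC -> L; peptide=MSGAYDAFGLTL
pos 37: CAG -> Q; peptide=MSGAYDAFGLTLQ
pos 40: UAG -> STOP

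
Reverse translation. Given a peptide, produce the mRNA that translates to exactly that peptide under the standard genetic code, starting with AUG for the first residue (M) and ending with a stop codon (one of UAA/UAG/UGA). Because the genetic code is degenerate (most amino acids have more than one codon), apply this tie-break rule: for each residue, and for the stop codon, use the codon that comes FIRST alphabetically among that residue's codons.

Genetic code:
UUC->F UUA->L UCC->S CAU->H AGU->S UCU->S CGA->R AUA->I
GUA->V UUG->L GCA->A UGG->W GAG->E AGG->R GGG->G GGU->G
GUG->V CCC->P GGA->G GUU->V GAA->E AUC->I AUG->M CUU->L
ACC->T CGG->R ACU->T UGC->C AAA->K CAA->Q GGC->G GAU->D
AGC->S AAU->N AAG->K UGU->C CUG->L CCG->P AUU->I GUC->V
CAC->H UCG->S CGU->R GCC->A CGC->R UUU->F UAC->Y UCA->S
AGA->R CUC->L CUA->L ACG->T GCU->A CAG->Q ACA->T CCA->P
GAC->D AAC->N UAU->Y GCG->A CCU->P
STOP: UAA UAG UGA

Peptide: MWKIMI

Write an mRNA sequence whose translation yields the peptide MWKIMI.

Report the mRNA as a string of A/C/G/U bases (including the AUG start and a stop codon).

residue 1: M -> AUG (start codon)
residue 2: W -> UGG (only codon)
residue 3: K codons sorted = AAA,AAG -> pick first = AAA
residue 4: I codons sorted = AUA,AUC,AUU -> pick first = AUA
residue 5: M -> AUG (only codon)
residue 6: I codons sorted = AUA,AUC,AUU -> pick first = AUA
terminator: stop codons sorted = UAA,UAG,UGA -> pick first = UAA

Answer: mRNA: AUGUGGAAAAUAAUGAUAUAA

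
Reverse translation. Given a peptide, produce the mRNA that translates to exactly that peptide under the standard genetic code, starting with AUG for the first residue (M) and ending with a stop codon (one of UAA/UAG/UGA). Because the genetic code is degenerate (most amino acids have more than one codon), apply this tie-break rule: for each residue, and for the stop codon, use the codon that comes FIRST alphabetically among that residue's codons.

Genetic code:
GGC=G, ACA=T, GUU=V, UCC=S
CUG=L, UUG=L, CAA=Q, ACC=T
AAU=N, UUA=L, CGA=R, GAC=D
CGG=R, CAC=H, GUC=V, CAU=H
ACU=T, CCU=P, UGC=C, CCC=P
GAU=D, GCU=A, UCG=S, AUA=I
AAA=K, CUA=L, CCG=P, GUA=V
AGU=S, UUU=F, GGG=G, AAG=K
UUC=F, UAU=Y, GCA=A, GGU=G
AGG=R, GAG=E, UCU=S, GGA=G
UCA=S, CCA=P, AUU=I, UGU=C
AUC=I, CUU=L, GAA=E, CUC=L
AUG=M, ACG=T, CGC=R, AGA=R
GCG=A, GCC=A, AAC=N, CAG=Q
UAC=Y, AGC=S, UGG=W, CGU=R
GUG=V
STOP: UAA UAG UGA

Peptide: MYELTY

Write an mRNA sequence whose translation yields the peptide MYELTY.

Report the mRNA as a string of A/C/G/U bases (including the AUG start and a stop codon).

residue 1: M -> AUG (start codon)
residue 2: Y codons sorted = UAC,UAU -> pick first = UAC
residue 3: E codons sorted = GAA,GAG -> pick first = GAA
residue 4: L codons sorted = CUA,CUC,CUG,CUU,UUA,UUG -> pick first = CUA
residue 5: T codons sorted = ACA,ACC,ACG,ACU -> pick first = ACA
residue 6: Y codons sorted = UAC,UAU -> pick first = UAC
terminator: stop codons sorted = UAA,UAG,UGA -> pick first = UAA

Answer: mRNA: AUGUACGAACUAACAUACUAA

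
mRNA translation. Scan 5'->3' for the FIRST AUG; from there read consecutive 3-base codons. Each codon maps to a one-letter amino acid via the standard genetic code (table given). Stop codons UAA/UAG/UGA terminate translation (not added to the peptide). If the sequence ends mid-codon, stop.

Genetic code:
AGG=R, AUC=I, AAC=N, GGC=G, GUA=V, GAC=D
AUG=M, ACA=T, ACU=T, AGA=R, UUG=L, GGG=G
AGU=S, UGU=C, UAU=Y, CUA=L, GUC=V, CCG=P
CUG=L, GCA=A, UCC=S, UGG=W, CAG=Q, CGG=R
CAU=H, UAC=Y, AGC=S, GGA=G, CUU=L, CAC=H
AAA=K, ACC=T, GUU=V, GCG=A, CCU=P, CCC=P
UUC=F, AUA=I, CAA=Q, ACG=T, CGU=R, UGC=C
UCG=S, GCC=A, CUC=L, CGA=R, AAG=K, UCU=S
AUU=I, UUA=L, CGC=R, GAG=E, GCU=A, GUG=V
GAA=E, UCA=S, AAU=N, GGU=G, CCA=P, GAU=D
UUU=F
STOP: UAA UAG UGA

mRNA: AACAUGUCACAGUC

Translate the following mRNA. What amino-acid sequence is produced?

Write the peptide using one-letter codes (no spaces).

Answer: MSQ

Derivation:
start AUG at pos 3
pos 3: AUG -> M; peptide=M
pos 6: UCA -> S; peptide=MS
pos 9: CAG -> Q; peptide=MSQ
pos 12: only 2 nt remain (<3), stop (end of mRNA)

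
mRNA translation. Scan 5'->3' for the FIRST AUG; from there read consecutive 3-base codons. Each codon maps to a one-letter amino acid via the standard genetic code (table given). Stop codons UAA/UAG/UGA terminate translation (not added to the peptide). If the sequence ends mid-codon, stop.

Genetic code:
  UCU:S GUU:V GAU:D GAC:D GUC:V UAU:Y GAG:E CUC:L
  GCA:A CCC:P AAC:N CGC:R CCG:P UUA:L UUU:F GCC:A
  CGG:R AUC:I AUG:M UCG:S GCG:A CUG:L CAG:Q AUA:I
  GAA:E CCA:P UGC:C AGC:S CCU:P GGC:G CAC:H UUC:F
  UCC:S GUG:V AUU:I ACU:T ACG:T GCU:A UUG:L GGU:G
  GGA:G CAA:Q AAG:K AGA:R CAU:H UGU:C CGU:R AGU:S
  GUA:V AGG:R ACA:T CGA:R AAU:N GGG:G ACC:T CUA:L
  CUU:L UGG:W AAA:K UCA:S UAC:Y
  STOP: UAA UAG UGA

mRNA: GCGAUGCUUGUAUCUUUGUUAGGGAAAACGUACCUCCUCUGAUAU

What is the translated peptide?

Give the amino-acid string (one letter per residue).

Answer: MLVSLLGKTYLL

Derivation:
start AUG at pos 3
pos 3: AUG -> M; peptide=M
pos 6: CUU -> L; peptide=ML
pos 9: GUA -> V; peptide=MLV
pos 12: UCU -> S; peptide=MLVS
pos 15: UUG -> L; peptide=MLVSL
pos 18: UUA -> L; peptide=MLVSLL
pos 21: GGG -> G; peptide=MLVSLLG
pos 24: AAA -> K; peptide=MLVSLLGK
pos 27: ACG -> T; peptide=MLVSLLGKT
pos 30: UAC -> Y; peptide=MLVSLLGKTY
pos 33: CUC -> L; peptide=MLVSLLGKTYL
pos 36: CUC -> L; peptide=MLVSLLGKTYLL
pos 39: UGA -> STOP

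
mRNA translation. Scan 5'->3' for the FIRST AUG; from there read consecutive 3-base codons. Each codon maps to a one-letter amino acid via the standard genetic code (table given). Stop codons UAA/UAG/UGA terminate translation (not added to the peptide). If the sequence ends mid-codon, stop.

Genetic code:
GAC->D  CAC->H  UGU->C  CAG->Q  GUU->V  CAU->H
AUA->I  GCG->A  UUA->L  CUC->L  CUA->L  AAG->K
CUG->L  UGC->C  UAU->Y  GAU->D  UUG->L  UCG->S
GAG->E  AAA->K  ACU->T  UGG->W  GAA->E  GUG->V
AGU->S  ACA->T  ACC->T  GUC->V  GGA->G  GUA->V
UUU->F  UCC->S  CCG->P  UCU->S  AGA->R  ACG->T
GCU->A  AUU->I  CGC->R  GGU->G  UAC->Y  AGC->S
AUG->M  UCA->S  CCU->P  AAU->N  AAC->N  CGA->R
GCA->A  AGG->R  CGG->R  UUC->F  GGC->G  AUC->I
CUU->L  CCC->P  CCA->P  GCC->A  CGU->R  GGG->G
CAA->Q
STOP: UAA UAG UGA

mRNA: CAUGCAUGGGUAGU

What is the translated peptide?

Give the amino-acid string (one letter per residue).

start AUG at pos 1
pos 1: AUG -> M; peptide=M
pos 4: CAU -> H; peptide=MH
pos 7: GGG -> G; peptide=MHG
pos 10: UAG -> STOP

Answer: MHG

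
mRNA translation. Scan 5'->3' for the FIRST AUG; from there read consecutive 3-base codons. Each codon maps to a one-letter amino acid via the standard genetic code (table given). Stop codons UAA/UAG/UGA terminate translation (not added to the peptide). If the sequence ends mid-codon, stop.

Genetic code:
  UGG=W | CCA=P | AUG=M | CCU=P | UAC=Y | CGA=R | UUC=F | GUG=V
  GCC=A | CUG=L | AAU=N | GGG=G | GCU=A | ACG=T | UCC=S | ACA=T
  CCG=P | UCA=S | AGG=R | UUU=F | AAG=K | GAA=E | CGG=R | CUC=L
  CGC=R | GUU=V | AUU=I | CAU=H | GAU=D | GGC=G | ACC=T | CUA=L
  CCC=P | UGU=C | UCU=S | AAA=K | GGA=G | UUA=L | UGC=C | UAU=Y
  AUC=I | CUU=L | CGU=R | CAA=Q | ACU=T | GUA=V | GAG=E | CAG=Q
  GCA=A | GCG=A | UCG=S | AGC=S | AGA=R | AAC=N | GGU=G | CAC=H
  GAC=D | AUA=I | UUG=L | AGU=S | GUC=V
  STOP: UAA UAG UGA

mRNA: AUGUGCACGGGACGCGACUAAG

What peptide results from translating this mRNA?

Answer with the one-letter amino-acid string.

Answer: MCTGRD

Derivation:
start AUG at pos 0
pos 0: AUG -> M; peptide=M
pos 3: UGC -> C; peptide=MC
pos 6: ACG -> T; peptide=MCT
pos 9: GGA -> G; peptide=MCTG
pos 12: CGC -> R; peptide=MCTGR
pos 15: GAC -> D; peptide=MCTGRD
pos 18: UAA -> STOP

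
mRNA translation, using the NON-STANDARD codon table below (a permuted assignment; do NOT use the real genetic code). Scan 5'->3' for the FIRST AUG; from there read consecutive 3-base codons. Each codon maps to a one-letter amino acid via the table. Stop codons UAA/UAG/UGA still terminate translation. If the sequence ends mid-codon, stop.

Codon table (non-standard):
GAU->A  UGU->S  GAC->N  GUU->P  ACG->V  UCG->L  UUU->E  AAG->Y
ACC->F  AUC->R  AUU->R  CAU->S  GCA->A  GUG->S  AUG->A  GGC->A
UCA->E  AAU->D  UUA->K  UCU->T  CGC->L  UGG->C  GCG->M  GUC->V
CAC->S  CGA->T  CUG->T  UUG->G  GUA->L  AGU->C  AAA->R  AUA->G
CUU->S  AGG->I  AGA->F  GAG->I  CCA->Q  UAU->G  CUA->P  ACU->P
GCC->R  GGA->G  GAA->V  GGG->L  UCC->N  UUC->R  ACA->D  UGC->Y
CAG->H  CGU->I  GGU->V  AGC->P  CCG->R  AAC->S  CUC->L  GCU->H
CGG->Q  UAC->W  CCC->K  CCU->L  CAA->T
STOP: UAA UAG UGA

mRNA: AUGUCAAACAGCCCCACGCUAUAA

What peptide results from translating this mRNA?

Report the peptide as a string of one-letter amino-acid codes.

Answer: AESPKVP

Derivation:
start AUG at pos 0
pos 0: AUG -> A; peptide=A
pos 3: UCA -> E; peptide=AE
pos 6: AAC -> S; peptide=AES
pos 9: AGC -> P; peptide=AESP
pos 12: CCC -> K; peptide=AESPK
pos 15: ACG -> V; peptide=AESPKV
pos 18: CUA -> P; peptide=AESPKVP
pos 21: UAA -> STOP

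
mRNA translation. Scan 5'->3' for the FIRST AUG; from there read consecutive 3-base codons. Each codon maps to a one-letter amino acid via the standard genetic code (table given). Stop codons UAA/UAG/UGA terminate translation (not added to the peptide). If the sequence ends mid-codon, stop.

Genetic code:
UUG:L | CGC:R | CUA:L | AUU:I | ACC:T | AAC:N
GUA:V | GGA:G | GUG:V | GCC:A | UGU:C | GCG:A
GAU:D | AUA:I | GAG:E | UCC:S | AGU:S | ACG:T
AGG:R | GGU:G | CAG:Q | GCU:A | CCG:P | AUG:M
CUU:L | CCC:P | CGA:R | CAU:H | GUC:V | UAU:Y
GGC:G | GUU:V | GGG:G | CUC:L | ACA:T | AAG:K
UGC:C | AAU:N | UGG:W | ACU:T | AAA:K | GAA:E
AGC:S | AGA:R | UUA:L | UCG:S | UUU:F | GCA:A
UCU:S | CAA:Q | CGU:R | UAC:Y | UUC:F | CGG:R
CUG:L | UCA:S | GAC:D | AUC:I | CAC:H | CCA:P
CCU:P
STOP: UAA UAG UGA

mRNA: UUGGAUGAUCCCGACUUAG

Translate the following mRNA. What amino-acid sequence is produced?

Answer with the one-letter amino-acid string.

Answer: MIPT

Derivation:
start AUG at pos 4
pos 4: AUG -> M; peptide=M
pos 7: AUC -> I; peptide=MI
pos 10: CCG -> P; peptide=MIP
pos 13: ACU -> T; peptide=MIPT
pos 16: UAG -> STOP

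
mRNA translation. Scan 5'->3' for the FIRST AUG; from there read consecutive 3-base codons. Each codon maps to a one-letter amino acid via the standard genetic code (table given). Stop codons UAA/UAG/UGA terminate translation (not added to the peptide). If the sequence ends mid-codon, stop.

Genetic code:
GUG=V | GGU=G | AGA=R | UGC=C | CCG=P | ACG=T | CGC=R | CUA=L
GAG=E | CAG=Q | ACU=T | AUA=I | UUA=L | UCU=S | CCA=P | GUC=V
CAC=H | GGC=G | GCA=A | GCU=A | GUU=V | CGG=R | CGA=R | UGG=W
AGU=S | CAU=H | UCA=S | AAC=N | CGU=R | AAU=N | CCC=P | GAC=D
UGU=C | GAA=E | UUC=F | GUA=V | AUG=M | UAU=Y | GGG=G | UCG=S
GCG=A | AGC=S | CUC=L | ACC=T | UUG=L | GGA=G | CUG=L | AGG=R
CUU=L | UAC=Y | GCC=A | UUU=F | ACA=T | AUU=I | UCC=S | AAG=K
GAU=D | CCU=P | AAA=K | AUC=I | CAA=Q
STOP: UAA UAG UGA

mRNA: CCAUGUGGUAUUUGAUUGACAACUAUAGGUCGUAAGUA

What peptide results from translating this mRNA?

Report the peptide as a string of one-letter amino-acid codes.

start AUG at pos 2
pos 2: AUG -> M; peptide=M
pos 5: UGG -> W; peptide=MW
pos 8: UAU -> Y; peptide=MWY
pos 11: UUG -> L; peptide=MWYL
pos 14: AUU -> I; peptide=MWYLI
pos 17: GAC -> D; peptide=MWYLID
pos 20: AAC -> N; peptide=MWYLIDN
pos 23: UAU -> Y; peptide=MWYLIDNY
pos 26: AGG -> R; peptide=MWYLIDNYR
pos 29: UCG -> S; peptide=MWYLIDNYRS
pos 32: UAA -> STOP

Answer: MWYLIDNYRS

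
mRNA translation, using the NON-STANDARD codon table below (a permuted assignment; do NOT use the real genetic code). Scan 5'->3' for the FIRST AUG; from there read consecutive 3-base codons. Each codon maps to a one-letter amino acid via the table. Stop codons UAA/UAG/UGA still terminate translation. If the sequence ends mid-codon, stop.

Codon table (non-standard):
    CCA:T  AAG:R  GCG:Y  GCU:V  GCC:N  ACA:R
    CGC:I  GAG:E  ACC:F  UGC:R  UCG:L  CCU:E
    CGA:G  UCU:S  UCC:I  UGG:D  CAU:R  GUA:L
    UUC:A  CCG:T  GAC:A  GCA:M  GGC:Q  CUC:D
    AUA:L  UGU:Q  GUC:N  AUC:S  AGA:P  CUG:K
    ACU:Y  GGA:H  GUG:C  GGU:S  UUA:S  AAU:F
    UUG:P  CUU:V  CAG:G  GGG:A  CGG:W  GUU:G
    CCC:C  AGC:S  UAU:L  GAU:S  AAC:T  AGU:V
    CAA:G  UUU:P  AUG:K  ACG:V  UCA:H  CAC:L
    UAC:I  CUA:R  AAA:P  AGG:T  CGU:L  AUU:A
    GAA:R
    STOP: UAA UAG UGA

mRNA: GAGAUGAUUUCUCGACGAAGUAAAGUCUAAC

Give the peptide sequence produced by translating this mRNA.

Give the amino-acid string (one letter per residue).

start AUG at pos 3
pos 3: AUG -> K; peptide=K
pos 6: AUU -> A; peptide=KA
pos 9: UCU -> S; peptide=KAS
pos 12: CGA -> G; peptide=KASG
pos 15: CGA -> G; peptide=KASGG
pos 18: AGU -> V; peptide=KASGGV
pos 21: AAA -> P; peptide=KASGGVP
pos 24: GUC -> N; peptide=KASGGVPN
pos 27: UAA -> STOP

Answer: KASGGVPN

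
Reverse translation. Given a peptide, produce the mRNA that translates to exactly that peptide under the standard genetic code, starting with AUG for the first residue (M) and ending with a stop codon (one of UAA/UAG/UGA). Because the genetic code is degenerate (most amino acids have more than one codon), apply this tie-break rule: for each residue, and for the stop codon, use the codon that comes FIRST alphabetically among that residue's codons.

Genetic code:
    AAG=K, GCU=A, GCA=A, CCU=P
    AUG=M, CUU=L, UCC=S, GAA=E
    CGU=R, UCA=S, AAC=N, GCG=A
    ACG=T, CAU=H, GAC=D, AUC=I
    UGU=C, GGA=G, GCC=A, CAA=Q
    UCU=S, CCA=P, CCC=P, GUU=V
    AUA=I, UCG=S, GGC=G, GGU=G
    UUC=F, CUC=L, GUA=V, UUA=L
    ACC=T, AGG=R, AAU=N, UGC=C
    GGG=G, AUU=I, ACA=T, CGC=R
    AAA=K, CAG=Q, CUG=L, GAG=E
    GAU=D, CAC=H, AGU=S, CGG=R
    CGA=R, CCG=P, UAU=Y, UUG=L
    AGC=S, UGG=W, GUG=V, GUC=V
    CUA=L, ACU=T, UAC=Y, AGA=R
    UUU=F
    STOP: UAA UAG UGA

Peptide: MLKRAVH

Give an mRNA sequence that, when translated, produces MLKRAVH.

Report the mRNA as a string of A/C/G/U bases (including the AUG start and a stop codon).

residue 1: M -> AUG (start codon)
residue 2: L codons sorted = CUA,CUC,CUG,CUU,UUA,UUG -> pick first = CUA
residue 3: K codons sorted = AAA,AAG -> pick first = AAA
residue 4: R codons sorted = AGA,AGG,CGA,CGC,CGG,CGU -> pick first = AGA
residue 5: A codons sorted = GCA,GCC,GCG,GCU -> pick first = GCA
residue 6: V codons sorted = GUA,GUC,GUG,GUU -> pick first = GUA
residue 7: H codons sorted = CAC,CAU -> pick first = CAC
terminator: stop codons sorted = UAA,UAG,UGA -> pick first = UAA

Answer: mRNA: AUGCUAAAAAGAGCAGUACACUAA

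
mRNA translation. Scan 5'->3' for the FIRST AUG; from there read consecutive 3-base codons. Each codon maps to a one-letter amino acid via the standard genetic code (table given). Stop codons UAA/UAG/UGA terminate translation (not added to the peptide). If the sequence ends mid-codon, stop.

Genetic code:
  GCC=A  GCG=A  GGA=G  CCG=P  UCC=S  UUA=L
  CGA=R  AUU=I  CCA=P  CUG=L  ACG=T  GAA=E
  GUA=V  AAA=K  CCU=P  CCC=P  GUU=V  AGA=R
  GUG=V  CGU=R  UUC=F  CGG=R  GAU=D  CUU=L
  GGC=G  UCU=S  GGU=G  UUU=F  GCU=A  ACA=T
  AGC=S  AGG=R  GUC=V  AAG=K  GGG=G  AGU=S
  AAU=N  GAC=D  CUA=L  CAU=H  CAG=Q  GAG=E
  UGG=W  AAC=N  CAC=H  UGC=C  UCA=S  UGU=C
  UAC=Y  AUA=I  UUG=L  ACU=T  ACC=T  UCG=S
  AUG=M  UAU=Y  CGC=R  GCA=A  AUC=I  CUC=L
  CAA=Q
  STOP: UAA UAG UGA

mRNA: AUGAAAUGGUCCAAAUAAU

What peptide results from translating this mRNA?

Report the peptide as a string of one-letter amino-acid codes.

Answer: MKWSK

Derivation:
start AUG at pos 0
pos 0: AUG -> M; peptide=M
pos 3: AAA -> K; peptide=MK
pos 6: UGG -> W; peptide=MKW
pos 9: UCC -> S; peptide=MKWS
pos 12: AAA -> K; peptide=MKWSK
pos 15: UAA -> STOP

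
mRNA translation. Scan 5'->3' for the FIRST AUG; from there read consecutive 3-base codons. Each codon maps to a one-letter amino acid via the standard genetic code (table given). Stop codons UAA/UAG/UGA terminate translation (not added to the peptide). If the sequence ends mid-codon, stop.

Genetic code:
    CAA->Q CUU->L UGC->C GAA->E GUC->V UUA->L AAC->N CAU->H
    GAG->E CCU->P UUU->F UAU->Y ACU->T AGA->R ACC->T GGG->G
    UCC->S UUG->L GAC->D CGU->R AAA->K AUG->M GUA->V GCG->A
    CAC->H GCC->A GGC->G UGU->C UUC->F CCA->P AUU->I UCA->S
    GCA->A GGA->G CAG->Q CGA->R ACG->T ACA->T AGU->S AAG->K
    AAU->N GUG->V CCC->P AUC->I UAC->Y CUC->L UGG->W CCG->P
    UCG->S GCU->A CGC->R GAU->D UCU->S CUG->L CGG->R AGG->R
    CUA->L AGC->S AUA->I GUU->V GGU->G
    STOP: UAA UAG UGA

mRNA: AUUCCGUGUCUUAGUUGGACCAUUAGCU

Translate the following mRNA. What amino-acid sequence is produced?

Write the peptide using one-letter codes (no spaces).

no AUG start codon found

Answer: (empty: no AUG start codon)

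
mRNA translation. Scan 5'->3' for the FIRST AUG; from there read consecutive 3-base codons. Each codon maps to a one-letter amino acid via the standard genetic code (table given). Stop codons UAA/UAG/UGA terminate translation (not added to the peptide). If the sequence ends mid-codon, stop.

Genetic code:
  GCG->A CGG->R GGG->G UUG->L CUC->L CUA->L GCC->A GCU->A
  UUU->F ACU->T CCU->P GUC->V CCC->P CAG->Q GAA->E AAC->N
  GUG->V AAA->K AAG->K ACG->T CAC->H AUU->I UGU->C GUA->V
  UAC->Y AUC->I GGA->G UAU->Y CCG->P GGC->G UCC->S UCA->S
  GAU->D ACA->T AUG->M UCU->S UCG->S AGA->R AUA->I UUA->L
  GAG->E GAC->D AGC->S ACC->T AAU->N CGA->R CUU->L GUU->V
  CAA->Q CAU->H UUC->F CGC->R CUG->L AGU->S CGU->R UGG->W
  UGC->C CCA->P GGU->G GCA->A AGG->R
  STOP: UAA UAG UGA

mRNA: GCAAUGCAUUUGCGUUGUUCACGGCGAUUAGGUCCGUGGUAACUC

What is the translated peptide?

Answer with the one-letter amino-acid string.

Answer: MHLRCSRRLGPW

Derivation:
start AUG at pos 3
pos 3: AUG -> M; peptide=M
pos 6: CAU -> H; peptide=MH
pos 9: UUG -> L; peptide=MHL
pos 12: CGU -> R; peptide=MHLR
pos 15: UGU -> C; peptide=MHLRC
pos 18: UCA -> S; peptide=MHLRCS
pos 21: CGG -> R; peptide=MHLRCSR
pos 24: CGA -> R; peptide=MHLRCSRR
pos 27: UUA -> L; peptide=MHLRCSRRL
pos 30: GGU -> G; peptide=MHLRCSRRLG
pos 33: CCG -> P; peptide=MHLRCSRRLGP
pos 36: UGG -> W; peptide=MHLRCSRRLGPW
pos 39: UAA -> STOP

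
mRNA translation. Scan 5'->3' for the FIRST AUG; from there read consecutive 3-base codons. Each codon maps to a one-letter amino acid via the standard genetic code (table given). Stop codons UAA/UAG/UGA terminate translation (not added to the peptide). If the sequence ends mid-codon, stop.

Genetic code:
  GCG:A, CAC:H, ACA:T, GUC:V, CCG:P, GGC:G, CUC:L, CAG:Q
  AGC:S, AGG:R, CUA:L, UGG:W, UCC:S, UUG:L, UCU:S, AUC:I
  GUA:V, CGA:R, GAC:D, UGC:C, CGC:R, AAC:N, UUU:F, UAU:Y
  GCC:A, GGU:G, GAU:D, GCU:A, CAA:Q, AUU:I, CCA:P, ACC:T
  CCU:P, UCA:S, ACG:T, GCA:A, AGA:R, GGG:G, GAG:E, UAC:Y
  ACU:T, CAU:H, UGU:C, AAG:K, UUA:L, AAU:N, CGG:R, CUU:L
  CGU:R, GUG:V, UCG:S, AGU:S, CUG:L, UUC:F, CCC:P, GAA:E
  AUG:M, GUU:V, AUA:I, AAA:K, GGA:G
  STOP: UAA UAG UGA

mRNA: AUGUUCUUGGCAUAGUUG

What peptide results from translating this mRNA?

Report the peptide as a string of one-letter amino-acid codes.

Answer: MFLA

Derivation:
start AUG at pos 0
pos 0: AUG -> M; peptide=M
pos 3: UUC -> F; peptide=MF
pos 6: UUG -> L; peptide=MFL
pos 9: GCA -> A; peptide=MFLA
pos 12: UAG -> STOP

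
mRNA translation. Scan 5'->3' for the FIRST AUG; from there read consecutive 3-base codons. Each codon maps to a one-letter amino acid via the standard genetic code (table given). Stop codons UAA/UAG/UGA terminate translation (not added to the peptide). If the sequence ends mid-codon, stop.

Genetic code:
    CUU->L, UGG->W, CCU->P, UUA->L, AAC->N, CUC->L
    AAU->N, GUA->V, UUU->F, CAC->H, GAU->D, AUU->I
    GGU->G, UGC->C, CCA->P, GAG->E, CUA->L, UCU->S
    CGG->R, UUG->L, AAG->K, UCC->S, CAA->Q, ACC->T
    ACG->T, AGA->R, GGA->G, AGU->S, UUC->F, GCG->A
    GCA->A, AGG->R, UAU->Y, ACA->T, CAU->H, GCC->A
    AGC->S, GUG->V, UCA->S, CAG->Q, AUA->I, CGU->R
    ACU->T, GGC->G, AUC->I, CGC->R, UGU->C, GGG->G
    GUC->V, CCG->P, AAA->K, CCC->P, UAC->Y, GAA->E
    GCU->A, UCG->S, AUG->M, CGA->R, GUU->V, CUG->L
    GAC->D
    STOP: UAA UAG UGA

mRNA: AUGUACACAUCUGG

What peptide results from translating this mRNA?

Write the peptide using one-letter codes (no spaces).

start AUG at pos 0
pos 0: AUG -> M; peptide=M
pos 3: UAC -> Y; peptide=MY
pos 6: ACA -> T; peptide=MYT
pos 9: UCU -> S; peptide=MYTS
pos 12: only 2 nt remain (<3), stop (end of mRNA)

Answer: MYTS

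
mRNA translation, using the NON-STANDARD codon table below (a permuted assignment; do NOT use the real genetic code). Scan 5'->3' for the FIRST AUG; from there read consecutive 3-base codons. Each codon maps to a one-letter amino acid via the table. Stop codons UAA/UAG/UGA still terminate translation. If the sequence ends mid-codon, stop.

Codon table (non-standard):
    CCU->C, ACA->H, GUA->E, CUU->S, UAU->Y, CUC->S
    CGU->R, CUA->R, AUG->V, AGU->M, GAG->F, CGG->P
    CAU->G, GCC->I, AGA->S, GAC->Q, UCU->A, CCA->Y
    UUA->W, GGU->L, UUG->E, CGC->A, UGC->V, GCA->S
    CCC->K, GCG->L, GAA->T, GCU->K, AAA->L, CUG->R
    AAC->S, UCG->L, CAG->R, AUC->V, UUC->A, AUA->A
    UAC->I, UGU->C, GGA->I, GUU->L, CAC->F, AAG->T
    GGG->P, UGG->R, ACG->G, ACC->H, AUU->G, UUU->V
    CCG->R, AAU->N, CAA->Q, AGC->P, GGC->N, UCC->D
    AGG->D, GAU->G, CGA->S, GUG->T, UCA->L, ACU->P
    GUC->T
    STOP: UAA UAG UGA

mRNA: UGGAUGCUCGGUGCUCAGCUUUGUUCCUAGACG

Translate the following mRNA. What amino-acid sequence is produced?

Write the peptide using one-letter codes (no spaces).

start AUG at pos 3
pos 3: AUG -> V; peptide=V
pos 6: CUC -> S; peptide=VS
pos 9: GGU -> L; peptide=VSL
pos 12: GCU -> K; peptide=VSLK
pos 15: CAG -> R; peptide=VSLKR
pos 18: CUU -> S; peptide=VSLKRS
pos 21: UGU -> C; peptide=VSLKRSC
pos 24: UCC -> D; peptide=VSLKRSCD
pos 27: UAG -> STOP

Answer: VSLKRSCD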